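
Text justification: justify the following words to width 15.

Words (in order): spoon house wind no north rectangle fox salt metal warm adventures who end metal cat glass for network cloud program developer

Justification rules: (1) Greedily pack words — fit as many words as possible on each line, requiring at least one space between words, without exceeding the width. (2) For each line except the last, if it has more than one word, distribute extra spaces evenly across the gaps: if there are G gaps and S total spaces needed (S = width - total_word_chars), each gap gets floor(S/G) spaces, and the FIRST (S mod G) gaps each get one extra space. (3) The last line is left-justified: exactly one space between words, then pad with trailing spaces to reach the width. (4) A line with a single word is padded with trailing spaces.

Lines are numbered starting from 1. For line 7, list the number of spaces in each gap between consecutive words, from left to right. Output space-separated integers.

Answer: 7

Derivation:
Line 1: ['spoon', 'house'] (min_width=11, slack=4)
Line 2: ['wind', 'no', 'north'] (min_width=13, slack=2)
Line 3: ['rectangle', 'fox'] (min_width=13, slack=2)
Line 4: ['salt', 'metal', 'warm'] (min_width=15, slack=0)
Line 5: ['adventures', 'who'] (min_width=14, slack=1)
Line 6: ['end', 'metal', 'cat'] (min_width=13, slack=2)
Line 7: ['glass', 'for'] (min_width=9, slack=6)
Line 8: ['network', 'cloud'] (min_width=13, slack=2)
Line 9: ['program'] (min_width=7, slack=8)
Line 10: ['developer'] (min_width=9, slack=6)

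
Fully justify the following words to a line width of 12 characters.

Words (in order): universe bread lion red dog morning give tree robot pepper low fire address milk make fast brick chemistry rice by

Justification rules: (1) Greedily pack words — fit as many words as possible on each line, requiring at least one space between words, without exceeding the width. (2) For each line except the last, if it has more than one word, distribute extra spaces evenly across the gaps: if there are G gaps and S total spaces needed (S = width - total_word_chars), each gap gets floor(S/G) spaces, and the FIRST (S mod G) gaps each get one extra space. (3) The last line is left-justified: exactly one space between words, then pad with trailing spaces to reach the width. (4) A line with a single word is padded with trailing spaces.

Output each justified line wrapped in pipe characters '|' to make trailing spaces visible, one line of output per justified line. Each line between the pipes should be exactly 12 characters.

Line 1: ['universe'] (min_width=8, slack=4)
Line 2: ['bread', 'lion'] (min_width=10, slack=2)
Line 3: ['red', 'dog'] (min_width=7, slack=5)
Line 4: ['morning', 'give'] (min_width=12, slack=0)
Line 5: ['tree', 'robot'] (min_width=10, slack=2)
Line 6: ['pepper', 'low'] (min_width=10, slack=2)
Line 7: ['fire', 'address'] (min_width=12, slack=0)
Line 8: ['milk', 'make'] (min_width=9, slack=3)
Line 9: ['fast', 'brick'] (min_width=10, slack=2)
Line 10: ['chemistry'] (min_width=9, slack=3)
Line 11: ['rice', 'by'] (min_width=7, slack=5)

Answer: |universe    |
|bread   lion|
|red      dog|
|morning give|
|tree   robot|
|pepper   low|
|fire address|
|milk    make|
|fast   brick|
|chemistry   |
|rice by     |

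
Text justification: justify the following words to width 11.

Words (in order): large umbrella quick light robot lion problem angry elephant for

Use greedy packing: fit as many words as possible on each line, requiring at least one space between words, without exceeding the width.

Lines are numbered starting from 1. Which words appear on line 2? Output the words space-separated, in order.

Answer: umbrella

Derivation:
Line 1: ['large'] (min_width=5, slack=6)
Line 2: ['umbrella'] (min_width=8, slack=3)
Line 3: ['quick', 'light'] (min_width=11, slack=0)
Line 4: ['robot', 'lion'] (min_width=10, slack=1)
Line 5: ['problem'] (min_width=7, slack=4)
Line 6: ['angry'] (min_width=5, slack=6)
Line 7: ['elephant'] (min_width=8, slack=3)
Line 8: ['for'] (min_width=3, slack=8)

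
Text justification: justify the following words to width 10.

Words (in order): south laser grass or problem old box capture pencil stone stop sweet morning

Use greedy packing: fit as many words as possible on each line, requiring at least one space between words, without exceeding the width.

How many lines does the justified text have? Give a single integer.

Line 1: ['south'] (min_width=5, slack=5)
Line 2: ['laser'] (min_width=5, slack=5)
Line 3: ['grass', 'or'] (min_width=8, slack=2)
Line 4: ['problem'] (min_width=7, slack=3)
Line 5: ['old', 'box'] (min_width=7, slack=3)
Line 6: ['capture'] (min_width=7, slack=3)
Line 7: ['pencil'] (min_width=6, slack=4)
Line 8: ['stone', 'stop'] (min_width=10, slack=0)
Line 9: ['sweet'] (min_width=5, slack=5)
Line 10: ['morning'] (min_width=7, slack=3)
Total lines: 10

Answer: 10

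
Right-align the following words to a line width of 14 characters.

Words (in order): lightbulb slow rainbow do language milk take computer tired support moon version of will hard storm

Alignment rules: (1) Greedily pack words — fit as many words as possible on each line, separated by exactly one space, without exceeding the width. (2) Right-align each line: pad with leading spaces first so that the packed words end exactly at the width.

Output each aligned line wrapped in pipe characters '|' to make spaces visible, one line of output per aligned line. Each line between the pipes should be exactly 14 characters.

Answer: |lightbulb slow|
|    rainbow do|
| language milk|
| take computer|
| tired support|
|  moon version|
|  of will hard|
|         storm|

Derivation:
Line 1: ['lightbulb', 'slow'] (min_width=14, slack=0)
Line 2: ['rainbow', 'do'] (min_width=10, slack=4)
Line 3: ['language', 'milk'] (min_width=13, slack=1)
Line 4: ['take', 'computer'] (min_width=13, slack=1)
Line 5: ['tired', 'support'] (min_width=13, slack=1)
Line 6: ['moon', 'version'] (min_width=12, slack=2)
Line 7: ['of', 'will', 'hard'] (min_width=12, slack=2)
Line 8: ['storm'] (min_width=5, slack=9)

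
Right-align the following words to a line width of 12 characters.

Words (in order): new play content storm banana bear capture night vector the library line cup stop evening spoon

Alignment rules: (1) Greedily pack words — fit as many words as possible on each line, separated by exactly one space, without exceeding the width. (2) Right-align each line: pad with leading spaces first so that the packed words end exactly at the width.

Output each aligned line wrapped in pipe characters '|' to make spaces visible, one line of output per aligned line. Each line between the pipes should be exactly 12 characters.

Answer: |    new play|
|     content|
|storm banana|
|bear capture|
|night vector|
| the library|
|    line cup|
|stop evening|
|       spoon|

Derivation:
Line 1: ['new', 'play'] (min_width=8, slack=4)
Line 2: ['content'] (min_width=7, slack=5)
Line 3: ['storm', 'banana'] (min_width=12, slack=0)
Line 4: ['bear', 'capture'] (min_width=12, slack=0)
Line 5: ['night', 'vector'] (min_width=12, slack=0)
Line 6: ['the', 'library'] (min_width=11, slack=1)
Line 7: ['line', 'cup'] (min_width=8, slack=4)
Line 8: ['stop', 'evening'] (min_width=12, slack=0)
Line 9: ['spoon'] (min_width=5, slack=7)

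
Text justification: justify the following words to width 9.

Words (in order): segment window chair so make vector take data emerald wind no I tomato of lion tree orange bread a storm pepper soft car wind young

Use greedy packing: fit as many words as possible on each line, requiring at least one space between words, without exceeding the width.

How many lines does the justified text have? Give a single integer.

Answer: 17

Derivation:
Line 1: ['segment'] (min_width=7, slack=2)
Line 2: ['window'] (min_width=6, slack=3)
Line 3: ['chair', 'so'] (min_width=8, slack=1)
Line 4: ['make'] (min_width=4, slack=5)
Line 5: ['vector'] (min_width=6, slack=3)
Line 6: ['take', 'data'] (min_width=9, slack=0)
Line 7: ['emerald'] (min_width=7, slack=2)
Line 8: ['wind', 'no', 'I'] (min_width=9, slack=0)
Line 9: ['tomato', 'of'] (min_width=9, slack=0)
Line 10: ['lion', 'tree'] (min_width=9, slack=0)
Line 11: ['orange'] (min_width=6, slack=3)
Line 12: ['bread', 'a'] (min_width=7, slack=2)
Line 13: ['storm'] (min_width=5, slack=4)
Line 14: ['pepper'] (min_width=6, slack=3)
Line 15: ['soft', 'car'] (min_width=8, slack=1)
Line 16: ['wind'] (min_width=4, slack=5)
Line 17: ['young'] (min_width=5, slack=4)
Total lines: 17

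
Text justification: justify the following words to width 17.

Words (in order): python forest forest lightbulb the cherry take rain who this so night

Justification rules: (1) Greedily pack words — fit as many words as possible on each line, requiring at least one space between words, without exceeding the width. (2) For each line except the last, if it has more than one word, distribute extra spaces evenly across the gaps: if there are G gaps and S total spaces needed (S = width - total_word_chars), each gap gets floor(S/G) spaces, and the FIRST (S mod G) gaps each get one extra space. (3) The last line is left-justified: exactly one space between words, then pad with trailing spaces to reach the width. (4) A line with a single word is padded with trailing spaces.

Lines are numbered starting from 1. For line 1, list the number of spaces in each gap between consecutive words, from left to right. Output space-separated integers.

Line 1: ['python', 'forest'] (min_width=13, slack=4)
Line 2: ['forest', 'lightbulb'] (min_width=16, slack=1)
Line 3: ['the', 'cherry', 'take'] (min_width=15, slack=2)
Line 4: ['rain', 'who', 'this', 'so'] (min_width=16, slack=1)
Line 5: ['night'] (min_width=5, slack=12)

Answer: 5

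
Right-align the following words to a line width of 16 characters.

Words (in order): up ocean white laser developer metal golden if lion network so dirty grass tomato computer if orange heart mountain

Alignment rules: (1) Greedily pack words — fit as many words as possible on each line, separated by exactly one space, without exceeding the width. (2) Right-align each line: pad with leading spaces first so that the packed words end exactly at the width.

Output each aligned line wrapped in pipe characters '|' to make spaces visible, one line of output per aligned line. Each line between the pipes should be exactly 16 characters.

Line 1: ['up', 'ocean', 'white'] (min_width=14, slack=2)
Line 2: ['laser', 'developer'] (min_width=15, slack=1)
Line 3: ['metal', 'golden', 'if'] (min_width=15, slack=1)
Line 4: ['lion', 'network', 'so'] (min_width=15, slack=1)
Line 5: ['dirty', 'grass'] (min_width=11, slack=5)
Line 6: ['tomato', 'computer'] (min_width=15, slack=1)
Line 7: ['if', 'orange', 'heart'] (min_width=15, slack=1)
Line 8: ['mountain'] (min_width=8, slack=8)

Answer: |  up ocean white|
| laser developer|
| metal golden if|
| lion network so|
|     dirty grass|
| tomato computer|
| if orange heart|
|        mountain|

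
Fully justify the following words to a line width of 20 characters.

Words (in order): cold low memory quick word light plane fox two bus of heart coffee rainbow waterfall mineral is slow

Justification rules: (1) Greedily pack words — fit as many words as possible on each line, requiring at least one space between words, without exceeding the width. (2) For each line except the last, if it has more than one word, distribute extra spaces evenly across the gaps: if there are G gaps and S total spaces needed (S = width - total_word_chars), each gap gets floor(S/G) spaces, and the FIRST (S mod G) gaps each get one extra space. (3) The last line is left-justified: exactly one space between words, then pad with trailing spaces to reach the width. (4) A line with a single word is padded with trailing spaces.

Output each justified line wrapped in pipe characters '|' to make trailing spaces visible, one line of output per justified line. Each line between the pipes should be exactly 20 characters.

Answer: |cold    low   memory|
|quick   word   light|
|plane fox two bus of|
|heart coffee rainbow|
|waterfall mineral is|
|slow                |

Derivation:
Line 1: ['cold', 'low', 'memory'] (min_width=15, slack=5)
Line 2: ['quick', 'word', 'light'] (min_width=16, slack=4)
Line 3: ['plane', 'fox', 'two', 'bus', 'of'] (min_width=20, slack=0)
Line 4: ['heart', 'coffee', 'rainbow'] (min_width=20, slack=0)
Line 5: ['waterfall', 'mineral', 'is'] (min_width=20, slack=0)
Line 6: ['slow'] (min_width=4, slack=16)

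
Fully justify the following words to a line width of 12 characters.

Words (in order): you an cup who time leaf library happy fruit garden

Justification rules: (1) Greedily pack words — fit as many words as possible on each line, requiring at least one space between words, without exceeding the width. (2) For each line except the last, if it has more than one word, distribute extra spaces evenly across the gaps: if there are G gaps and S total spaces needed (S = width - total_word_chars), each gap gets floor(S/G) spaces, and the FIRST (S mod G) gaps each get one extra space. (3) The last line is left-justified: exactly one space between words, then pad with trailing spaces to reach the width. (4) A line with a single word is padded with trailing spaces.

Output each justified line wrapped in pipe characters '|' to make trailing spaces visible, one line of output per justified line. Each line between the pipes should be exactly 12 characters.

Answer: |you  an  cup|
|who     time|
|leaf library|
|happy  fruit|
|garden      |

Derivation:
Line 1: ['you', 'an', 'cup'] (min_width=10, slack=2)
Line 2: ['who', 'time'] (min_width=8, slack=4)
Line 3: ['leaf', 'library'] (min_width=12, slack=0)
Line 4: ['happy', 'fruit'] (min_width=11, slack=1)
Line 5: ['garden'] (min_width=6, slack=6)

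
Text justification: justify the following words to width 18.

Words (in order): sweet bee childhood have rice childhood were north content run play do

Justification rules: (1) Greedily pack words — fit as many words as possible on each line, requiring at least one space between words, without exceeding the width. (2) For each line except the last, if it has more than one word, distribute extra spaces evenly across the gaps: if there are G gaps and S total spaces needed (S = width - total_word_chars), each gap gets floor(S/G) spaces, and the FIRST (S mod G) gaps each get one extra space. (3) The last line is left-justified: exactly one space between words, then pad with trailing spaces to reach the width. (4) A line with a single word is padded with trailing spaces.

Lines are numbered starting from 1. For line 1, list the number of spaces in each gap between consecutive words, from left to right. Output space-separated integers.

Line 1: ['sweet', 'bee'] (min_width=9, slack=9)
Line 2: ['childhood', 'have'] (min_width=14, slack=4)
Line 3: ['rice', 'childhood'] (min_width=14, slack=4)
Line 4: ['were', 'north', 'content'] (min_width=18, slack=0)
Line 5: ['run', 'play', 'do'] (min_width=11, slack=7)

Answer: 10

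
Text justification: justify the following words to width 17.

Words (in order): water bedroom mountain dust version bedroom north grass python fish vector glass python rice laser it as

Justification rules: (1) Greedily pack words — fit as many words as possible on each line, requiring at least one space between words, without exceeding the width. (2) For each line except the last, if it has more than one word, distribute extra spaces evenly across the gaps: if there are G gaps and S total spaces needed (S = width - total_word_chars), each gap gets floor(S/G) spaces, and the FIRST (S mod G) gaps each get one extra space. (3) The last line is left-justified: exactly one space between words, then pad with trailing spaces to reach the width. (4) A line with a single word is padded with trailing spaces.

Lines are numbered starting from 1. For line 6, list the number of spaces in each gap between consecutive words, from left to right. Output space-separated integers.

Line 1: ['water', 'bedroom'] (min_width=13, slack=4)
Line 2: ['mountain', 'dust'] (min_width=13, slack=4)
Line 3: ['version', 'bedroom'] (min_width=15, slack=2)
Line 4: ['north', 'grass'] (min_width=11, slack=6)
Line 5: ['python', 'fish'] (min_width=11, slack=6)
Line 6: ['vector', 'glass'] (min_width=12, slack=5)
Line 7: ['python', 'rice', 'laser'] (min_width=17, slack=0)
Line 8: ['it', 'as'] (min_width=5, slack=12)

Answer: 6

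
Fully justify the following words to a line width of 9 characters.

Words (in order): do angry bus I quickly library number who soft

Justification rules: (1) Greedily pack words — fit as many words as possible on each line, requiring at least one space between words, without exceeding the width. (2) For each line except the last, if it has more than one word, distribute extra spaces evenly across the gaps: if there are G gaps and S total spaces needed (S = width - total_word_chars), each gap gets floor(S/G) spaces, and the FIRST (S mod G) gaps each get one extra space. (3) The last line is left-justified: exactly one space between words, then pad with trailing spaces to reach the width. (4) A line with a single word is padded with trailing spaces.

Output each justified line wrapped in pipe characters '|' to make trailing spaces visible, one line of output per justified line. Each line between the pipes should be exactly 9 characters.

Answer: |do  angry|
|bus     I|
|quickly  |
|library  |
|number   |
|who soft |

Derivation:
Line 1: ['do', 'angry'] (min_width=8, slack=1)
Line 2: ['bus', 'I'] (min_width=5, slack=4)
Line 3: ['quickly'] (min_width=7, slack=2)
Line 4: ['library'] (min_width=7, slack=2)
Line 5: ['number'] (min_width=6, slack=3)
Line 6: ['who', 'soft'] (min_width=8, slack=1)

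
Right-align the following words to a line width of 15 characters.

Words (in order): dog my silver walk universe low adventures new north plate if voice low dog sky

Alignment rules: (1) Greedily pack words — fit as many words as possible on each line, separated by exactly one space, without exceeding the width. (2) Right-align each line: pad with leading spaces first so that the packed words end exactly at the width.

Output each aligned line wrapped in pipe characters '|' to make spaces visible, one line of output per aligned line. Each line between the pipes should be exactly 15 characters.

Line 1: ['dog', 'my', 'silver'] (min_width=13, slack=2)
Line 2: ['walk', 'universe'] (min_width=13, slack=2)
Line 3: ['low', 'adventures'] (min_width=14, slack=1)
Line 4: ['new', 'north', 'plate'] (min_width=15, slack=0)
Line 5: ['if', 'voice', 'low'] (min_width=12, slack=3)
Line 6: ['dog', 'sky'] (min_width=7, slack=8)

Answer: |  dog my silver|
|  walk universe|
| low adventures|
|new north plate|
|   if voice low|
|        dog sky|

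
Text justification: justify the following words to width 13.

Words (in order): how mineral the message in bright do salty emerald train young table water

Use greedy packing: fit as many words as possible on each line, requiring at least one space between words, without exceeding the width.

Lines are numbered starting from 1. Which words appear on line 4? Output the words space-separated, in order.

Line 1: ['how', 'mineral'] (min_width=11, slack=2)
Line 2: ['the', 'message'] (min_width=11, slack=2)
Line 3: ['in', 'bright', 'do'] (min_width=12, slack=1)
Line 4: ['salty', 'emerald'] (min_width=13, slack=0)
Line 5: ['train', 'young'] (min_width=11, slack=2)
Line 6: ['table', 'water'] (min_width=11, slack=2)

Answer: salty emerald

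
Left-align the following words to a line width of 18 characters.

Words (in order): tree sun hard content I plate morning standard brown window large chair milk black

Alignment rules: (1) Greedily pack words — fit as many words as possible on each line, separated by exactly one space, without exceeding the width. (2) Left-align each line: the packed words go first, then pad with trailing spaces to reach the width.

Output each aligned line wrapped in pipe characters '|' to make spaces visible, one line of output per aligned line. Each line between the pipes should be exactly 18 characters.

Answer: |tree sun hard     |
|content I plate   |
|morning standard  |
|brown window large|
|chair milk black  |

Derivation:
Line 1: ['tree', 'sun', 'hard'] (min_width=13, slack=5)
Line 2: ['content', 'I', 'plate'] (min_width=15, slack=3)
Line 3: ['morning', 'standard'] (min_width=16, slack=2)
Line 4: ['brown', 'window', 'large'] (min_width=18, slack=0)
Line 5: ['chair', 'milk', 'black'] (min_width=16, slack=2)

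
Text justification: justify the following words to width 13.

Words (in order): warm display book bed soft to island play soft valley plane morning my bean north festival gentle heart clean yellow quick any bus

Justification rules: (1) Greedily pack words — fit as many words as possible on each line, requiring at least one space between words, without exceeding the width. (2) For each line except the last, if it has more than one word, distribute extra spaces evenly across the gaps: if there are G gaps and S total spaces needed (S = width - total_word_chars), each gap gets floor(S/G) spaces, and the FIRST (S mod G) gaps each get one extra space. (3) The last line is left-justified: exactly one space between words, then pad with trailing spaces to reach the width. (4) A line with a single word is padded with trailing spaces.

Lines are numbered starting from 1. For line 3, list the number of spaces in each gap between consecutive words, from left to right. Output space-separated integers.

Line 1: ['warm', 'display'] (min_width=12, slack=1)
Line 2: ['book', 'bed', 'soft'] (min_width=13, slack=0)
Line 3: ['to', 'island'] (min_width=9, slack=4)
Line 4: ['play', 'soft'] (min_width=9, slack=4)
Line 5: ['valley', 'plane'] (min_width=12, slack=1)
Line 6: ['morning', 'my'] (min_width=10, slack=3)
Line 7: ['bean', 'north'] (min_width=10, slack=3)
Line 8: ['festival'] (min_width=8, slack=5)
Line 9: ['gentle', 'heart'] (min_width=12, slack=1)
Line 10: ['clean', 'yellow'] (min_width=12, slack=1)
Line 11: ['quick', 'any', 'bus'] (min_width=13, slack=0)

Answer: 5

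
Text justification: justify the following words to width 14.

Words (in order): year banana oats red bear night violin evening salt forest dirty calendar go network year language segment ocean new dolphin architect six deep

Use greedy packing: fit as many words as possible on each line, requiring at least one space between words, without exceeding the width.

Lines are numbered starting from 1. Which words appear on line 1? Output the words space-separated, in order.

Line 1: ['year', 'banana'] (min_width=11, slack=3)
Line 2: ['oats', 'red', 'bear'] (min_width=13, slack=1)
Line 3: ['night', 'violin'] (min_width=12, slack=2)
Line 4: ['evening', 'salt'] (min_width=12, slack=2)
Line 5: ['forest', 'dirty'] (min_width=12, slack=2)
Line 6: ['calendar', 'go'] (min_width=11, slack=3)
Line 7: ['network', 'year'] (min_width=12, slack=2)
Line 8: ['language'] (min_width=8, slack=6)
Line 9: ['segment', 'ocean'] (min_width=13, slack=1)
Line 10: ['new', 'dolphin'] (min_width=11, slack=3)
Line 11: ['architect', 'six'] (min_width=13, slack=1)
Line 12: ['deep'] (min_width=4, slack=10)

Answer: year banana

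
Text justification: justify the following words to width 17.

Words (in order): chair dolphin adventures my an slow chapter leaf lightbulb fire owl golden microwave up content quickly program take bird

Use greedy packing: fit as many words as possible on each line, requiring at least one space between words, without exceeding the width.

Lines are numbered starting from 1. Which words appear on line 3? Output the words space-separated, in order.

Line 1: ['chair', 'dolphin'] (min_width=13, slack=4)
Line 2: ['adventures', 'my', 'an'] (min_width=16, slack=1)
Line 3: ['slow', 'chapter', 'leaf'] (min_width=17, slack=0)
Line 4: ['lightbulb', 'fire'] (min_width=14, slack=3)
Line 5: ['owl', 'golden'] (min_width=10, slack=7)
Line 6: ['microwave', 'up'] (min_width=12, slack=5)
Line 7: ['content', 'quickly'] (min_width=15, slack=2)
Line 8: ['program', 'take', 'bird'] (min_width=17, slack=0)

Answer: slow chapter leaf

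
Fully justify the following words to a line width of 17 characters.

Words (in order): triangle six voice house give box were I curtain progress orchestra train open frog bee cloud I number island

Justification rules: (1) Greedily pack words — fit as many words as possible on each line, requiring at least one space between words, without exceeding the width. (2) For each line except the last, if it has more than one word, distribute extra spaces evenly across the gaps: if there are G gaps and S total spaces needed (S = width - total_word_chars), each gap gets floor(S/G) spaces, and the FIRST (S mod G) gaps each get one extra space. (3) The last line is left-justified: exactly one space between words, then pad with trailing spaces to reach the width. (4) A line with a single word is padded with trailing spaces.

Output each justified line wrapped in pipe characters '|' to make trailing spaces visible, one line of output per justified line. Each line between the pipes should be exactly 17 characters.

Answer: |triangle      six|
|voice  house give|
|box     were    I|
|curtain  progress|
|orchestra   train|
|open   frog   bee|
|cloud   I  number|
|island           |

Derivation:
Line 1: ['triangle', 'six'] (min_width=12, slack=5)
Line 2: ['voice', 'house', 'give'] (min_width=16, slack=1)
Line 3: ['box', 'were', 'I'] (min_width=10, slack=7)
Line 4: ['curtain', 'progress'] (min_width=16, slack=1)
Line 5: ['orchestra', 'train'] (min_width=15, slack=2)
Line 6: ['open', 'frog', 'bee'] (min_width=13, slack=4)
Line 7: ['cloud', 'I', 'number'] (min_width=14, slack=3)
Line 8: ['island'] (min_width=6, slack=11)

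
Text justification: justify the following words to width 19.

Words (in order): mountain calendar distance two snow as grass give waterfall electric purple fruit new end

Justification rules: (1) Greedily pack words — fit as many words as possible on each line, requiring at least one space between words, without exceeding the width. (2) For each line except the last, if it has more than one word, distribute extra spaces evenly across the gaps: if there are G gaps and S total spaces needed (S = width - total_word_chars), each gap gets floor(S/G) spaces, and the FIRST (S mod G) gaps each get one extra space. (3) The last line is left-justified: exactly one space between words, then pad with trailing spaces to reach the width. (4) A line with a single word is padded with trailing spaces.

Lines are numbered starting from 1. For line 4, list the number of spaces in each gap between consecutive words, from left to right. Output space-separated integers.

Line 1: ['mountain', 'calendar'] (min_width=17, slack=2)
Line 2: ['distance', 'two', 'snow'] (min_width=17, slack=2)
Line 3: ['as', 'grass', 'give'] (min_width=13, slack=6)
Line 4: ['waterfall', 'electric'] (min_width=18, slack=1)
Line 5: ['purple', 'fruit', 'new'] (min_width=16, slack=3)
Line 6: ['end'] (min_width=3, slack=16)

Answer: 2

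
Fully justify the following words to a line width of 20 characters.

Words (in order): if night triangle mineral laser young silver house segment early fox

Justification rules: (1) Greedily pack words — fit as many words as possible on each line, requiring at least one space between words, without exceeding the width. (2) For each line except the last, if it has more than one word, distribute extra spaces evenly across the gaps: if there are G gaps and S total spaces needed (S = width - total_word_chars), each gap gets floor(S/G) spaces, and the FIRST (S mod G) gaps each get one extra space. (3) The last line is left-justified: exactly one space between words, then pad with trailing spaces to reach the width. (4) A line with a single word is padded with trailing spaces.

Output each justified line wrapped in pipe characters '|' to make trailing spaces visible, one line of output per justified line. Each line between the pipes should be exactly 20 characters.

Line 1: ['if', 'night', 'triangle'] (min_width=17, slack=3)
Line 2: ['mineral', 'laser', 'young'] (min_width=19, slack=1)
Line 3: ['silver', 'house', 'segment'] (min_width=20, slack=0)
Line 4: ['early', 'fox'] (min_width=9, slack=11)

Answer: |if   night  triangle|
|mineral  laser young|
|silver house segment|
|early fox           |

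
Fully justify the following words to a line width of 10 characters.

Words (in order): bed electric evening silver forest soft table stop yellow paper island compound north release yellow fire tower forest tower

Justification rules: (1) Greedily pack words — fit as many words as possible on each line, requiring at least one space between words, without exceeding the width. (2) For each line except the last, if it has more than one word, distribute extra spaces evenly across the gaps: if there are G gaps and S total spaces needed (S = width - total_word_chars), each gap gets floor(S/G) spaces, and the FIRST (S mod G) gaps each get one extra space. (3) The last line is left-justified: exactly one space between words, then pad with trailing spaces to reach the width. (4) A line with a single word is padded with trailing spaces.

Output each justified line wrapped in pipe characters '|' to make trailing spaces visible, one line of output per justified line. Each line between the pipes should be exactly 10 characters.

Line 1: ['bed'] (min_width=3, slack=7)
Line 2: ['electric'] (min_width=8, slack=2)
Line 3: ['evening'] (min_width=7, slack=3)
Line 4: ['silver'] (min_width=6, slack=4)
Line 5: ['forest'] (min_width=6, slack=4)
Line 6: ['soft', 'table'] (min_width=10, slack=0)
Line 7: ['stop'] (min_width=4, slack=6)
Line 8: ['yellow'] (min_width=6, slack=4)
Line 9: ['paper'] (min_width=5, slack=5)
Line 10: ['island'] (min_width=6, slack=4)
Line 11: ['compound'] (min_width=8, slack=2)
Line 12: ['north'] (min_width=5, slack=5)
Line 13: ['release'] (min_width=7, slack=3)
Line 14: ['yellow'] (min_width=6, slack=4)
Line 15: ['fire', 'tower'] (min_width=10, slack=0)
Line 16: ['forest'] (min_width=6, slack=4)
Line 17: ['tower'] (min_width=5, slack=5)

Answer: |bed       |
|electric  |
|evening   |
|silver    |
|forest    |
|soft table|
|stop      |
|yellow    |
|paper     |
|island    |
|compound  |
|north     |
|release   |
|yellow    |
|fire tower|
|forest    |
|tower     |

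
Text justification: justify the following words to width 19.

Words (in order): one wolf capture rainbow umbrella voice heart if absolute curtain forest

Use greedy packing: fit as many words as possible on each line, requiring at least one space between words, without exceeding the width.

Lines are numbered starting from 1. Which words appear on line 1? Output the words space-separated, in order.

Line 1: ['one', 'wolf', 'capture'] (min_width=16, slack=3)
Line 2: ['rainbow', 'umbrella'] (min_width=16, slack=3)
Line 3: ['voice', 'heart', 'if'] (min_width=14, slack=5)
Line 4: ['absolute', 'curtain'] (min_width=16, slack=3)
Line 5: ['forest'] (min_width=6, slack=13)

Answer: one wolf capture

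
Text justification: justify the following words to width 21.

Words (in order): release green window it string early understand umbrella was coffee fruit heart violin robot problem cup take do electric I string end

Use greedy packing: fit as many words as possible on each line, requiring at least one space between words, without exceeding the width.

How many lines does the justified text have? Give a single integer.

Line 1: ['release', 'green', 'window'] (min_width=20, slack=1)
Line 2: ['it', 'string', 'early'] (min_width=15, slack=6)
Line 3: ['understand', 'umbrella'] (min_width=19, slack=2)
Line 4: ['was', 'coffee', 'fruit'] (min_width=16, slack=5)
Line 5: ['heart', 'violin', 'robot'] (min_width=18, slack=3)
Line 6: ['problem', 'cup', 'take', 'do'] (min_width=19, slack=2)
Line 7: ['electric', 'I', 'string', 'end'] (min_width=21, slack=0)
Total lines: 7

Answer: 7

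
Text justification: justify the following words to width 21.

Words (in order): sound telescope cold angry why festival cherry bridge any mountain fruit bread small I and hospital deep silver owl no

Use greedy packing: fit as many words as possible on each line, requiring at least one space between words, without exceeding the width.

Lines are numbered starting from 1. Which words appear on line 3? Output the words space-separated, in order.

Line 1: ['sound', 'telescope', 'cold'] (min_width=20, slack=1)
Line 2: ['angry', 'why', 'festival'] (min_width=18, slack=3)
Line 3: ['cherry', 'bridge', 'any'] (min_width=17, slack=4)
Line 4: ['mountain', 'fruit', 'bread'] (min_width=20, slack=1)
Line 5: ['small', 'I', 'and', 'hospital'] (min_width=20, slack=1)
Line 6: ['deep', 'silver', 'owl', 'no'] (min_width=18, slack=3)

Answer: cherry bridge any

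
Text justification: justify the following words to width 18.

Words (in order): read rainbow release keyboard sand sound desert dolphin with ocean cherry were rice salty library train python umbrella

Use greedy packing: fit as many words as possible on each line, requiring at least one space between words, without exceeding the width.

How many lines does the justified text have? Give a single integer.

Answer: 8

Derivation:
Line 1: ['read', 'rainbow'] (min_width=12, slack=6)
Line 2: ['release', 'keyboard'] (min_width=16, slack=2)
Line 3: ['sand', 'sound', 'desert'] (min_width=17, slack=1)
Line 4: ['dolphin', 'with', 'ocean'] (min_width=18, slack=0)
Line 5: ['cherry', 'were', 'rice'] (min_width=16, slack=2)
Line 6: ['salty', 'library'] (min_width=13, slack=5)
Line 7: ['train', 'python'] (min_width=12, slack=6)
Line 8: ['umbrella'] (min_width=8, slack=10)
Total lines: 8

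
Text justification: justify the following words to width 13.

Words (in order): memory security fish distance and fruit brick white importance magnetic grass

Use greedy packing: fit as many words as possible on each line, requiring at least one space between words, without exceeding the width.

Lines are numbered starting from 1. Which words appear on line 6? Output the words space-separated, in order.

Answer: importance

Derivation:
Line 1: ['memory'] (min_width=6, slack=7)
Line 2: ['security', 'fish'] (min_width=13, slack=0)
Line 3: ['distance', 'and'] (min_width=12, slack=1)
Line 4: ['fruit', 'brick'] (min_width=11, slack=2)
Line 5: ['white'] (min_width=5, slack=8)
Line 6: ['importance'] (min_width=10, slack=3)
Line 7: ['magnetic'] (min_width=8, slack=5)
Line 8: ['grass'] (min_width=5, slack=8)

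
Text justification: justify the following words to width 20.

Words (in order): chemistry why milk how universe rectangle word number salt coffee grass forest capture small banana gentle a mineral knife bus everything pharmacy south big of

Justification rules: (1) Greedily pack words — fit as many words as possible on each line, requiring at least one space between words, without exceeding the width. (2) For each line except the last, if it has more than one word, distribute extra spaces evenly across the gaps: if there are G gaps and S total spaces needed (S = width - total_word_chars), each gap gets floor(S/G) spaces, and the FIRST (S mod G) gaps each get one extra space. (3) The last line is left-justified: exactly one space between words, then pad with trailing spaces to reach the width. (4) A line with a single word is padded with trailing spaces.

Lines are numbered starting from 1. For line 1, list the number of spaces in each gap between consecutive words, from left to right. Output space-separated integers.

Answer: 2 2

Derivation:
Line 1: ['chemistry', 'why', 'milk'] (min_width=18, slack=2)
Line 2: ['how', 'universe'] (min_width=12, slack=8)
Line 3: ['rectangle', 'word'] (min_width=14, slack=6)
Line 4: ['number', 'salt', 'coffee'] (min_width=18, slack=2)
Line 5: ['grass', 'forest', 'capture'] (min_width=20, slack=0)
Line 6: ['small', 'banana', 'gentle'] (min_width=19, slack=1)
Line 7: ['a', 'mineral', 'knife', 'bus'] (min_width=19, slack=1)
Line 8: ['everything', 'pharmacy'] (min_width=19, slack=1)
Line 9: ['south', 'big', 'of'] (min_width=12, slack=8)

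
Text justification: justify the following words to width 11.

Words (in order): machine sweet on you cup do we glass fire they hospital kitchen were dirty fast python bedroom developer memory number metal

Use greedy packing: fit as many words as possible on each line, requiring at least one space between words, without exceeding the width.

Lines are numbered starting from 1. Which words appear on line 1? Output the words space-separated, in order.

Answer: machine

Derivation:
Line 1: ['machine'] (min_width=7, slack=4)
Line 2: ['sweet', 'on'] (min_width=8, slack=3)
Line 3: ['you', 'cup', 'do'] (min_width=10, slack=1)
Line 4: ['we', 'glass'] (min_width=8, slack=3)
Line 5: ['fire', 'they'] (min_width=9, slack=2)
Line 6: ['hospital'] (min_width=8, slack=3)
Line 7: ['kitchen'] (min_width=7, slack=4)
Line 8: ['were', 'dirty'] (min_width=10, slack=1)
Line 9: ['fast', 'python'] (min_width=11, slack=0)
Line 10: ['bedroom'] (min_width=7, slack=4)
Line 11: ['developer'] (min_width=9, slack=2)
Line 12: ['memory'] (min_width=6, slack=5)
Line 13: ['number'] (min_width=6, slack=5)
Line 14: ['metal'] (min_width=5, slack=6)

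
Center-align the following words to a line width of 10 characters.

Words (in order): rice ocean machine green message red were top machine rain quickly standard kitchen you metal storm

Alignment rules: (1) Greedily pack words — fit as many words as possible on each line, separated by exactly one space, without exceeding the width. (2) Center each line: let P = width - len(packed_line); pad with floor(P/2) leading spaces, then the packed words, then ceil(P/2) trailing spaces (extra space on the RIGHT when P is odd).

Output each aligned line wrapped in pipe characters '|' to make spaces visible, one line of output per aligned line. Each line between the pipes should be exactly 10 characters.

Answer: |rice ocean|
| machine  |
|  green   |
| message  |
| red were |
|   top    |
| machine  |
|   rain   |
| quickly  |
| standard |
| kitchen  |
|you metal |
|  storm   |

Derivation:
Line 1: ['rice', 'ocean'] (min_width=10, slack=0)
Line 2: ['machine'] (min_width=7, slack=3)
Line 3: ['green'] (min_width=5, slack=5)
Line 4: ['message'] (min_width=7, slack=3)
Line 5: ['red', 'were'] (min_width=8, slack=2)
Line 6: ['top'] (min_width=3, slack=7)
Line 7: ['machine'] (min_width=7, slack=3)
Line 8: ['rain'] (min_width=4, slack=6)
Line 9: ['quickly'] (min_width=7, slack=3)
Line 10: ['standard'] (min_width=8, slack=2)
Line 11: ['kitchen'] (min_width=7, slack=3)
Line 12: ['you', 'metal'] (min_width=9, slack=1)
Line 13: ['storm'] (min_width=5, slack=5)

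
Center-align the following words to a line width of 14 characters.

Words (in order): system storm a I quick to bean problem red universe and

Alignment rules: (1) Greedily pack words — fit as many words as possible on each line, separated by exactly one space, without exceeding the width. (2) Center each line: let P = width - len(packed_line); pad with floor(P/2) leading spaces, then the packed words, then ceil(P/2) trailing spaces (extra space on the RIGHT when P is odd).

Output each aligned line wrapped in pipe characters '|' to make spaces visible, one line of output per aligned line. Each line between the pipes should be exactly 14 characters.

Line 1: ['system', 'storm', 'a'] (min_width=14, slack=0)
Line 2: ['I', 'quick', 'to'] (min_width=10, slack=4)
Line 3: ['bean', 'problem'] (min_width=12, slack=2)
Line 4: ['red', 'universe'] (min_width=12, slack=2)
Line 5: ['and'] (min_width=3, slack=11)

Answer: |system storm a|
|  I quick to  |
| bean problem |
| red universe |
|     and      |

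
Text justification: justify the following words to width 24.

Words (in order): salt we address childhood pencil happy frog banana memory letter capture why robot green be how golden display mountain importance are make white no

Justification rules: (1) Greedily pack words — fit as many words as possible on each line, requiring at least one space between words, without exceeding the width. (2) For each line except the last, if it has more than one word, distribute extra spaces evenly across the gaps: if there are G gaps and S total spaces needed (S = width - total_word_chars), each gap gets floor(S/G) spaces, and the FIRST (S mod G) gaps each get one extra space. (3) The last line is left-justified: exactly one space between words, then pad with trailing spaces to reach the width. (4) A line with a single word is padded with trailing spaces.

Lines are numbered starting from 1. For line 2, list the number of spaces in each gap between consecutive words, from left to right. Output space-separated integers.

Answer: 2 2

Derivation:
Line 1: ['salt', 'we', 'address'] (min_width=15, slack=9)
Line 2: ['childhood', 'pencil', 'happy'] (min_width=22, slack=2)
Line 3: ['frog', 'banana', 'memory'] (min_width=18, slack=6)
Line 4: ['letter', 'capture', 'why', 'robot'] (min_width=24, slack=0)
Line 5: ['green', 'be', 'how', 'golden'] (min_width=19, slack=5)
Line 6: ['display', 'mountain'] (min_width=16, slack=8)
Line 7: ['importance', 'are', 'make'] (min_width=19, slack=5)
Line 8: ['white', 'no'] (min_width=8, slack=16)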